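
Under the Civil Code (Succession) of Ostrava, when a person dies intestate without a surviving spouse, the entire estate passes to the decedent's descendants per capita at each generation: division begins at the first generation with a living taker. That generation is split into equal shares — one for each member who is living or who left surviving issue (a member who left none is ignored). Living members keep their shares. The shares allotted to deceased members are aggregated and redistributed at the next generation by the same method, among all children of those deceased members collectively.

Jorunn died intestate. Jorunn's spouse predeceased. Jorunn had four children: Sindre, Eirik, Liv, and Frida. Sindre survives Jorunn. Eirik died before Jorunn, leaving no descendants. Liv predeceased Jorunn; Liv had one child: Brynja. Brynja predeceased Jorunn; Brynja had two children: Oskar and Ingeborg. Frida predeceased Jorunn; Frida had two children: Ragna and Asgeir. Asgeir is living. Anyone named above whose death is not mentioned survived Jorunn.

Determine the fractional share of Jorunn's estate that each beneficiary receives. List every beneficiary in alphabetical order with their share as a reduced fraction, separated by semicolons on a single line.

There is no surviving spouse, so the entire estate passes to Jorunn's descendants per capita at each generation.
At generation 1 (Sindre, Liv, Frida) there are 3 shares of (1)/3 = 1/3 each.
Living: Sindre — each takes 1/3.
Deceased: Liv and Frida. Their combined 2/3 is pooled and carried to generation 2.
At generation 2 (Brynja, Ragna, Asgeir) there are 3 shares of (2/3)/3 = 2/9 each.
Living: Ragna and Asgeir — each takes 2/9.
Deceased: Brynja. That 2/9 share is carried to generation 3.
At generation 3 (Oskar, Ingeborg) there are 2 shares of (2/9)/2 = 1/9 each.
Living: Oskar and Ingeborg — each takes 1/9.

Asgeir 2/9; Ingeborg 1/9; Oskar 1/9; Ragna 2/9; Sindre 1/3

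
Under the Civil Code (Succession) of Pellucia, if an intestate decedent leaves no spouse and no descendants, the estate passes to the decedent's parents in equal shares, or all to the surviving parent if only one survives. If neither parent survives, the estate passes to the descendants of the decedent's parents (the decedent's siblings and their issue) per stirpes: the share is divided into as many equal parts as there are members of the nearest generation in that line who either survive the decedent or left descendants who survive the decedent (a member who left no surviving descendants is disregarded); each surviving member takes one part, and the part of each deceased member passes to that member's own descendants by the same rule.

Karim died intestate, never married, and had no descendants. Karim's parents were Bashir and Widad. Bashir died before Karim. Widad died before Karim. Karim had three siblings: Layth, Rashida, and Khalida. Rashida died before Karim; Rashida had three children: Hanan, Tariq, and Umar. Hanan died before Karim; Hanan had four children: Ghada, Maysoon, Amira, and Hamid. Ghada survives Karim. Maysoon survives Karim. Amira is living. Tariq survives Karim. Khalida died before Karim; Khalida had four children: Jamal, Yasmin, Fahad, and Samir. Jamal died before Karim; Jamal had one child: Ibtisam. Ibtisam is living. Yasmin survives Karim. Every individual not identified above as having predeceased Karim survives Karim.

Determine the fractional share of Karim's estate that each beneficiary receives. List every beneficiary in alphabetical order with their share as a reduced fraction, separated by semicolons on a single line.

Amira 1/36; Fahad 1/12; Ghada 1/36; Hamid 1/36; Ibtisam 1/12; Layth 1/3; Maysoon 1/36; Samir 1/12; Tariq 1/9; Umar 1/9; Yasmin 1/12

Neither parent survives and there are no descendants, so the estate passes to Karim's siblings and their issue per stirpes.
The estate is divided into 3 equal shares of 1/3 among Layth, Rashida, Khalida.
Layth is living and takes 1/3.
Rashida predeceased; the 1/3 allotted to Rashida's branch passes to Rashida's issue by representation.
The 1/3 is divided into 3 equal shares of 1/9 among Hanan, Tariq, Umar.
Hanan predeceased; the 1/9 allotted to Hanan's branch passes to Hanan's issue by representation.
The 1/9 is divided into 4 equal shares of 1/36 among Ghada, Maysoon, Amira, Hamid.
Ghada is living and takes 1/36.
Maysoon is living and takes 1/36.
Amira is living and takes 1/36.
Hamid is living and takes 1/36.
Tariq is living and takes 1/9.
Umar is living and takes 1/9.
Khalida predeceased; the 1/3 allotted to Khalida's branch passes to Khalida's issue by representation.
The 1/3 is divided into 4 equal shares of 1/12 among Jamal, Yasmin, Fahad, Samir.
Jamal predeceased; the 1/12 allotted to Jamal's branch passes to Jamal's issue by representation.
Ibtisam is the sole taker at this level and receives the full 1/12.
Yasmin is living and takes 1/12.
Fahad is living and takes 1/12.
Samir is living and takes 1/12.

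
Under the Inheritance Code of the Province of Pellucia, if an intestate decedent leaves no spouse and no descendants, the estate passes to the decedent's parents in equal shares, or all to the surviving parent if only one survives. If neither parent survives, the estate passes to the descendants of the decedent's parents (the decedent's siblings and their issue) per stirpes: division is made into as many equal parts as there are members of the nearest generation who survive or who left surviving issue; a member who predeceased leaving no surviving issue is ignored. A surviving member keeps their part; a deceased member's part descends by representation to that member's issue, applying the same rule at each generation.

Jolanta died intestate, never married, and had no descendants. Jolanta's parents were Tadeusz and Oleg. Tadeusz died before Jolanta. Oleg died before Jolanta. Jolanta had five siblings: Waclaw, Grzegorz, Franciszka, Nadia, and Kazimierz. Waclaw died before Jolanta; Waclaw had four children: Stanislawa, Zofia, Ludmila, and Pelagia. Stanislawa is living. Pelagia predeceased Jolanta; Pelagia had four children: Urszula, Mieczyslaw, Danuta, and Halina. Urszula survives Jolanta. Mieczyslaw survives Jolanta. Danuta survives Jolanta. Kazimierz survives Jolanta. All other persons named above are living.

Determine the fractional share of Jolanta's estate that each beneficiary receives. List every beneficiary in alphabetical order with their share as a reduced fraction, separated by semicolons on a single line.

Danuta 1/80; Franciszka 1/5; Grzegorz 1/5; Halina 1/80; Kazimierz 1/5; Ludmila 1/20; Mieczyslaw 1/80; Nadia 1/5; Stanislawa 1/20; Urszula 1/80; Zofia 1/20

Neither parent survives and there are no descendants, so the estate passes to Jolanta's siblings and their issue per stirpes.
The estate is divided into 5 equal shares of 1/5 among Waclaw, Grzegorz, Franciszka, Nadia, Kazimierz.
Waclaw predeceased; the 1/5 allotted to Waclaw's branch passes to Waclaw's issue by representation.
The 1/5 is divided into 4 equal shares of 1/20 among Stanislawa, Zofia, Ludmila, Pelagia.
Stanislawa is living and takes 1/20.
Zofia is living and takes 1/20.
Ludmila is living and takes 1/20.
Pelagia predeceased; the 1/20 allotted to Pelagia's branch passes to Pelagia's issue by representation.
The 1/20 is divided into 4 equal shares of 1/80 among Urszula, Mieczyslaw, Danuta, Halina.
Urszula is living and takes 1/80.
Mieczyslaw is living and takes 1/80.
Danuta is living and takes 1/80.
Halina is living and takes 1/80.
Grzegorz is living and takes 1/5.
Franciszka is living and takes 1/5.
Nadia is living and takes 1/5.
Kazimierz is living and takes 1/5.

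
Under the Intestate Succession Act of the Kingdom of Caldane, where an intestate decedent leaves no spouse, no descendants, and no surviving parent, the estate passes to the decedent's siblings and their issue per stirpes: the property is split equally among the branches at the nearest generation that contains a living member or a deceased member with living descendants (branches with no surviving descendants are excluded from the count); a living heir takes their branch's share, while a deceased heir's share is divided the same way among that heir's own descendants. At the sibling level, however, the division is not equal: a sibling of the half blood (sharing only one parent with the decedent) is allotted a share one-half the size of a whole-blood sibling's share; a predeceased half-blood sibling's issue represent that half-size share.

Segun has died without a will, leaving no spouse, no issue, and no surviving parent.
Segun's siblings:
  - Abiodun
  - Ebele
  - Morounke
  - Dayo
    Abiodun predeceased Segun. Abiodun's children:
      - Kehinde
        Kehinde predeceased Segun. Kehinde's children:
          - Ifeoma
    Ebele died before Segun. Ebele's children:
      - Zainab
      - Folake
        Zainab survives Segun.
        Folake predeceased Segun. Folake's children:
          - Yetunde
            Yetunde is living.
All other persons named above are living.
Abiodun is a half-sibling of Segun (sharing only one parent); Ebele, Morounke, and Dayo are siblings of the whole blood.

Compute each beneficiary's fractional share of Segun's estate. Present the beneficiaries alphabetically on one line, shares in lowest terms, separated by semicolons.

Dayo 2/7; Ifeoma 1/7; Morounke 2/7; Yetunde 1/7; Zainab 1/7

No spouse, descendants, or parent survives, so the estate passes to Segun's siblings per stirpes.
Half-blood siblings count for one-half the weight of whole-blood siblings at the initial division.
Dividing 1 in proportion to weights (total weight 7/2): Abiodun (weight 1/2) → 1/7; Ebele (weight 1) → 2/7; Morounke (weight 1) → 2/7; Dayo (weight 1) → 2/7.
Abiodun predeceased; the 1/7 allotted to Abiodun's branch passes to Abiodun's issue by representation.
Kehinde's line is the sole branch at this level, so the full 1/7 passes to Kehinde's issue by representation.
Ifeoma is the sole taker at this level and receives the full 1/7.
Ebele predeceased; the 2/7 allotted to Ebele's branch passes to Ebele's issue by representation.
The 2/7 is divided into 2 equal shares of 1/7 among Zainab, Folake.
Zainab is living and takes 1/7.
Folake predeceased; the 1/7 allotted to Folake's branch passes to Folake's issue by representation.
Yetunde is the sole taker at this level and receives the full 1/7.
Morounke is living and takes 2/7.
Dayo is living and takes 2/7.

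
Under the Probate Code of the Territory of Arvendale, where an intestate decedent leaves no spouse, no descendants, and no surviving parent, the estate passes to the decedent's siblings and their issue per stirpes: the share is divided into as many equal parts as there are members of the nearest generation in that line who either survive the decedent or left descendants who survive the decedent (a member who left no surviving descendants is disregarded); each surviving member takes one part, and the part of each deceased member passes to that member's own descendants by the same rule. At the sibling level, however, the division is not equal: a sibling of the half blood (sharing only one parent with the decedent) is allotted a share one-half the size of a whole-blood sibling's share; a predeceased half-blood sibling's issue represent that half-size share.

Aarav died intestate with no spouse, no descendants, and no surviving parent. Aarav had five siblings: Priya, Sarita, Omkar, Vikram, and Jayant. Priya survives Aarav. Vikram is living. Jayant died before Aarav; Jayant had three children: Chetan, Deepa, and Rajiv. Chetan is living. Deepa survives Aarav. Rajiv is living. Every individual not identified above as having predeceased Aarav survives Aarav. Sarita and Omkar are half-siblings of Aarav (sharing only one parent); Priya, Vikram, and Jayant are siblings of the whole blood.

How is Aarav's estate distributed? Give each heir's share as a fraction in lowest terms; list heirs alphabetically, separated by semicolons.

No spouse, descendants, or parent survives, so the estate passes to Aarav's siblings per stirpes.
Half-blood siblings count for one-half the weight of whole-blood siblings at the initial division.
Dividing 1 in proportion to weights (total weight 4): Priya (weight 1) → 1/4; Sarita (weight 1/2) → 1/8; Omkar (weight 1/2) → 1/8; Vikram (weight 1) → 1/4; Jayant (weight 1) → 1/4.
Priya is living and takes 1/4.
Sarita is living and takes 1/8.
Omkar is living and takes 1/8.
Vikram is living and takes 1/4.
Jayant predeceased; the 1/4 allotted to Jayant's branch passes to Jayant's issue by representation.
The 1/4 is divided into 3 equal shares of 1/12 among Chetan, Deepa, Rajiv.
Chetan is living and takes 1/12.
Deepa is living and takes 1/12.
Rajiv is living and takes 1/12.

Chetan 1/12; Deepa 1/12; Omkar 1/8; Priya 1/4; Rajiv 1/12; Sarita 1/8; Vikram 1/4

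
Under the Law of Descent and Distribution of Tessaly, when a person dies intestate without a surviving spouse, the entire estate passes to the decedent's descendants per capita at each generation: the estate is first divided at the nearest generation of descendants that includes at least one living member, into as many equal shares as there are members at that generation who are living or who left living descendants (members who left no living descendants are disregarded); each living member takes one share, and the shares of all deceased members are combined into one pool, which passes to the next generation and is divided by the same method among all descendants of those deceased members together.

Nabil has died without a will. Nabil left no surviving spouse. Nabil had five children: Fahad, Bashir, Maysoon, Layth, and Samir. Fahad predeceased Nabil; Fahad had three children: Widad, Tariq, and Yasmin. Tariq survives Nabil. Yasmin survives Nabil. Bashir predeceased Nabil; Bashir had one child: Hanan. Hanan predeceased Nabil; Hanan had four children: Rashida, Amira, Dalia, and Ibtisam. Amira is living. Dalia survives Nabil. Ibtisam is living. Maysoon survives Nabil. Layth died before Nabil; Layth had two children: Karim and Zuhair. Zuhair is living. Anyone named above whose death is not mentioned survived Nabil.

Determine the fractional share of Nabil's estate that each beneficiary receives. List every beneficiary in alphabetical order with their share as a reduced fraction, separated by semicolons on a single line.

Amira 1/40; Dalia 1/40; Ibtisam 1/40; Karim 1/10; Maysoon 1/5; Rashida 1/40; Samir 1/5; Tariq 1/10; Widad 1/10; Yasmin 1/10; Zuhair 1/10

There is no surviving spouse, so the entire estate passes to Nabil's descendants per capita at each generation.
At generation 1 (Fahad, Bashir, Maysoon, Layth, Samir) there are 5 shares of (1)/5 = 1/5 each.
Living: Maysoon and Samir — each takes 1/5.
Deceased: Fahad, Bashir, and Layth. Their combined 3/5 is pooled and carried to generation 2.
At generation 2 (Widad, Tariq, Yasmin, Hanan, Karim, Zuhair) there are 6 shares of (3/5)/6 = 1/10 each.
Living: Widad, Tariq, Yasmin, Karim, and Zuhair — each takes 1/10.
Deceased: Hanan. That 1/10 share is carried to generation 3.
At generation 3 (Rashida, Amira, Dalia, Ibtisam) there are 4 shares of (1/10)/4 = 1/40 each.
Living: Rashida, Amira, Dalia, and Ibtisam — each takes 1/40.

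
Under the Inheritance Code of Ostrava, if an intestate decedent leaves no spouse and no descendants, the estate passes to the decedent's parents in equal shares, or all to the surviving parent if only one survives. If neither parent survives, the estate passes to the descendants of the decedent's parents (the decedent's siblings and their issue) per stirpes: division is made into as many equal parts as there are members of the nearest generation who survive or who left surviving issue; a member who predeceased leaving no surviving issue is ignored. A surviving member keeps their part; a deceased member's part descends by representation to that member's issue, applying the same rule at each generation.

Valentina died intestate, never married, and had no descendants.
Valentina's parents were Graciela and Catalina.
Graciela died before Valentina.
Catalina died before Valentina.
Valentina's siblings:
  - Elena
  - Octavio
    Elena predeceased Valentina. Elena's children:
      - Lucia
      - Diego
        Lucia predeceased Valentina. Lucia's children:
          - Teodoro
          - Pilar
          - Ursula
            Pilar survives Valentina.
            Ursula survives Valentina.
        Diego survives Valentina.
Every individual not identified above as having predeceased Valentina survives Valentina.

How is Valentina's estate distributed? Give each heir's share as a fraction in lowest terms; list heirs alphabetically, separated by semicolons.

Diego 1/4; Octavio 1/2; Pilar 1/12; Teodoro 1/12; Ursula 1/12

Neither parent survives and there are no descendants, so the estate passes to Valentina's siblings and their issue per stirpes.
The estate is divided into 2 equal shares of 1/2 among Elena, Octavio.
Elena predeceased; the 1/2 allotted to Elena's branch passes to Elena's issue by representation.
The 1/2 is divided into 2 equal shares of 1/4 among Lucia, Diego.
Lucia predeceased; the 1/4 allotted to Lucia's branch passes to Lucia's issue by representation.
The 1/4 is divided into 3 equal shares of 1/12 among Teodoro, Pilar, Ursula.
Teodoro is living and takes 1/12.
Pilar is living and takes 1/12.
Ursula is living and takes 1/12.
Diego is living and takes 1/4.
Octavio is living and takes 1/2.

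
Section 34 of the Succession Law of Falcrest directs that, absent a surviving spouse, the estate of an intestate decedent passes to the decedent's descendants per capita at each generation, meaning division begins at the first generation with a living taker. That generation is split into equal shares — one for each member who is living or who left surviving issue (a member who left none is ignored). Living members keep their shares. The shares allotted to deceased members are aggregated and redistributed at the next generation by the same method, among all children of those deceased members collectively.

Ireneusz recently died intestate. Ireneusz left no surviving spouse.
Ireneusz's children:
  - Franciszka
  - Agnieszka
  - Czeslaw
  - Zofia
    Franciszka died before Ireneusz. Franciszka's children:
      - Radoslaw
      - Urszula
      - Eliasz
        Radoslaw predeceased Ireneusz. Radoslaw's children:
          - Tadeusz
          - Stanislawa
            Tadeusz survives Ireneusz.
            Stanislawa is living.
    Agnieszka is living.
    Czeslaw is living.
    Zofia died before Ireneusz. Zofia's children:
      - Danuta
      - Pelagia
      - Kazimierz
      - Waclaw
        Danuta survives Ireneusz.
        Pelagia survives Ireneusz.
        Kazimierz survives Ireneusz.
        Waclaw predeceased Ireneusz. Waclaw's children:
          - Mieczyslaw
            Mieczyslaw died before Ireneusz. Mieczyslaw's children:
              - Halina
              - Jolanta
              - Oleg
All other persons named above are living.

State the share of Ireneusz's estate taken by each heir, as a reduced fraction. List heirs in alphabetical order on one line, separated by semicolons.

There is no surviving spouse, so the entire estate passes to Ireneusz's descendants per capita at each generation.
At generation 1 (Franciszka, Agnieszka, Czeslaw, Zofia) there are 4 shares of (1)/4 = 1/4 each.
Living: Agnieszka and Czeslaw — each takes 1/4.
Deceased: Franciszka and Zofia. Their combined 1/2 is pooled and carried to generation 2.
At generation 2 (Radoslaw, Urszula, Eliasz, Danuta, Pelagia, Kazimierz, Waclaw) there are 7 shares of (1/2)/7 = 1/14 each.
Living: Urszula, Eliasz, Danuta, Pelagia, and Kazimierz — each takes 1/14.
Deceased: Radoslaw and Waclaw. Their combined 1/7 is pooled and carried to generation 3.
At generation 3 (Tadeusz, Stanislawa, Mieczyslaw) there are 3 shares of (1/7)/3 = 1/21 each.
Living: Tadeusz and Stanislawa — each takes 1/21.
Deceased: Mieczyslaw. That 1/21 share is carried to generation 4.
At generation 4 (Halina, Jolanta, Oleg) there are 3 shares of (1/21)/3 = 1/63 each.
Living: Halina, Jolanta, and Oleg — each takes 1/63.

Agnieszka 1/4; Czeslaw 1/4; Danuta 1/14; Eliasz 1/14; Halina 1/63; Jolanta 1/63; Kazimierz 1/14; Oleg 1/63; Pelagia 1/14; Stanislawa 1/21; Tadeusz 1/21; Urszula 1/14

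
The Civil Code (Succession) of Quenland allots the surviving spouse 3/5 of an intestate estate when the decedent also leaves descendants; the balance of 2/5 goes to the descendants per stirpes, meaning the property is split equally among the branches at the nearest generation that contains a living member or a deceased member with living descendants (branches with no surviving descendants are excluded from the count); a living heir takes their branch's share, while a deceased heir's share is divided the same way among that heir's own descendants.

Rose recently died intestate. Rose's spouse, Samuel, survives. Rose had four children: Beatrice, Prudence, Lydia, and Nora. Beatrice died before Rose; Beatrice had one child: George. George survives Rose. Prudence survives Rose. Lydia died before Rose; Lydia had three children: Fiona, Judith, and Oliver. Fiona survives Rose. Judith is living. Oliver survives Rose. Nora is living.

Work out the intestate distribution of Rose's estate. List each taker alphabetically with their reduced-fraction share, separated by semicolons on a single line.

Fiona 1/30; George 1/10; Judith 1/30; Nora 1/10; Oliver 1/30; Prudence 1/10; Samuel 3/5

Samuel, as surviving spouse, takes 3/5.
The remaining 2/5 passes to Rose's descendants per stirpes.
The 2/5 is divided into 4 equal shares of 1/10 among Beatrice, Prudence, Lydia, Nora.
Beatrice predeceased; the 1/10 allotted to Beatrice's branch passes to Beatrice's issue by representation.
George is the sole taker at this level and receives the full 1/10.
Prudence is living and takes 1/10.
Lydia predeceased; the 1/10 allotted to Lydia's branch passes to Lydia's issue by representation.
The 1/10 is divided into 3 equal shares of 1/30 among Fiona, Judith, Oliver.
Fiona is living and takes 1/30.
Judith is living and takes 1/30.
Oliver is living and takes 1/30.
Nora is living and takes 1/10.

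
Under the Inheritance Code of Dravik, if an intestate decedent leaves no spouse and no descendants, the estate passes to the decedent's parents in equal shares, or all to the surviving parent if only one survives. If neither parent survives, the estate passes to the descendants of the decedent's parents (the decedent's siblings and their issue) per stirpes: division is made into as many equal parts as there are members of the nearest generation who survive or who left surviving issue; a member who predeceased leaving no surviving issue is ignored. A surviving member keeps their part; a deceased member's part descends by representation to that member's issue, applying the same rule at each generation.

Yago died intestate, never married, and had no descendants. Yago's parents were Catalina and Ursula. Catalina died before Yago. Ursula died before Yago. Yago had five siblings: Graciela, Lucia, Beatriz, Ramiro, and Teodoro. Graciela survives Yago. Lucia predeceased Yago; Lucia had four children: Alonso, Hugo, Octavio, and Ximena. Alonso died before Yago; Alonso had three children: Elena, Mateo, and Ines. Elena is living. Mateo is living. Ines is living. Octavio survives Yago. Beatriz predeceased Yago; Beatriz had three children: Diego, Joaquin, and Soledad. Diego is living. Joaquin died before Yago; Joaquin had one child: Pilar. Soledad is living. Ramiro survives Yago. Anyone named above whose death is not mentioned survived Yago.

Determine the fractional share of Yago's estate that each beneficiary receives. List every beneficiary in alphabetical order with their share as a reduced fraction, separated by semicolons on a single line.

Diego 1/15; Elena 1/60; Graciela 1/5; Hugo 1/20; Ines 1/60; Mateo 1/60; Octavio 1/20; Pilar 1/15; Ramiro 1/5; Soledad 1/15; Teodoro 1/5; Ximena 1/20

Neither parent survives and there are no descendants, so the estate passes to Yago's siblings and their issue per stirpes.
The estate is divided into 5 equal shares of 1/5 among Graciela, Lucia, Beatriz, Ramiro, Teodoro.
Graciela is living and takes 1/5.
Lucia predeceased; the 1/5 allotted to Lucia's branch passes to Lucia's issue by representation.
The 1/5 is divided into 4 equal shares of 1/20 among Alonso, Hugo, Octavio, Ximena.
Alonso predeceased; the 1/20 allotted to Alonso's branch passes to Alonso's issue by representation.
The 1/20 is divided into 3 equal shares of 1/60 among Elena, Mateo, Ines.
Elena is living and takes 1/60.
Mateo is living and takes 1/60.
Ines is living and takes 1/60.
Hugo is living and takes 1/20.
Octavio is living and takes 1/20.
Ximena is living and takes 1/20.
Beatriz predeceased; the 1/5 allotted to Beatriz's branch passes to Beatriz's issue by representation.
The 1/5 is divided into 3 equal shares of 1/15 among Diego, Joaquin, Soledad.
Diego is living and takes 1/15.
Joaquin predeceased; the 1/15 allotted to Joaquin's branch passes to Joaquin's issue by representation.
Pilar is the sole taker at this level and receives the full 1/15.
Soledad is living and takes 1/15.
Ramiro is living and takes 1/5.
Teodoro is living and takes 1/5.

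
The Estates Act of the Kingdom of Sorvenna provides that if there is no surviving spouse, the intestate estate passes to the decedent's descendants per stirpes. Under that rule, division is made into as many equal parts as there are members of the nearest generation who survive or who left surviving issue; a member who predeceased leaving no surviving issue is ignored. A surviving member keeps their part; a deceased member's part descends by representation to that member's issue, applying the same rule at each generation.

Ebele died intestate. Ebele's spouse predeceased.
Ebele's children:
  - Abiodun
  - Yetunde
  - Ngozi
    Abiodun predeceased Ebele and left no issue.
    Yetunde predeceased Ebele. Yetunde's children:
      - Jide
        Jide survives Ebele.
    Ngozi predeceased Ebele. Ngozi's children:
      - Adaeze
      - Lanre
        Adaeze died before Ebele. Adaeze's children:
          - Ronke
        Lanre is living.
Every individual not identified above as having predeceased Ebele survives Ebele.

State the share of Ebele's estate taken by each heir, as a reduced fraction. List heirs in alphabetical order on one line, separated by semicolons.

There is no surviving spouse, so the entire estate passes to Ebele's descendants per stirpes.
Abiodun left no surviving issue, so that branch lapses and is disregarded.
The estate is divided into 2 equal shares of 1/2 among Yetunde, Ngozi.
Yetunde predeceased; the 1/2 allotted to Yetunde's branch passes to Yetunde's issue by representation.
Jide is the sole taker at this level and receives the full 1/2.
Ngozi predeceased; the 1/2 allotted to Ngozi's branch passes to Ngozi's issue by representation.
The 1/2 is divided into 2 equal shares of 1/4 among Adaeze, Lanre.
Adaeze predeceased; the 1/4 allotted to Adaeze's branch passes to Adaeze's issue by representation.
Ronke is the sole taker at this level and receives the full 1/4.
Lanre is living and takes 1/4.

Jide 1/2; Lanre 1/4; Ronke 1/4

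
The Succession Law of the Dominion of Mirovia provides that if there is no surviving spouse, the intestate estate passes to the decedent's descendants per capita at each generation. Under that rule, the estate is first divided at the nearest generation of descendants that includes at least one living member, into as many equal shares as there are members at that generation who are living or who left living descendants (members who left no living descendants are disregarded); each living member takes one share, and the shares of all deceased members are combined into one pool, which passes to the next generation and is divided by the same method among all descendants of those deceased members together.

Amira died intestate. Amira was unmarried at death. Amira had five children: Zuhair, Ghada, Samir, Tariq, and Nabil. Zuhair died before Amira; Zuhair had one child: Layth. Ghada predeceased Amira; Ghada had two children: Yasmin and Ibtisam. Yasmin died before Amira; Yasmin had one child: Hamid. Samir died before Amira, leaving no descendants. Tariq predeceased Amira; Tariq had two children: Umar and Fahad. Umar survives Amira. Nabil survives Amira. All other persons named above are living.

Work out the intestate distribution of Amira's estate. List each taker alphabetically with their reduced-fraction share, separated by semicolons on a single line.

There is no surviving spouse, so the entire estate passes to Amira's descendants per capita at each generation.
At generation 1 (Zuhair, Ghada, Tariq, Nabil) there are 4 shares of (1)/4 = 1/4 each.
Living: Nabil — each takes 1/4.
Deceased: Zuhair, Ghada, and Tariq. Their combined 3/4 is pooled and carried to generation 2.
At generation 2 (Layth, Yasmin, Ibtisam, Umar, Fahad) there are 5 shares of (3/4)/5 = 3/20 each.
Living: Layth, Ibtisam, Umar, and Fahad — each takes 3/20.
Deceased: Yasmin. That 3/20 share is carried to generation 3.
At generation 3 (Hamid) there are 1 shares of (3/20)/1 = 3/20 each.
Living: Hamid — each takes 3/20.

Fahad 3/20; Hamid 3/20; Ibtisam 3/20; Layth 3/20; Nabil 1/4; Umar 3/20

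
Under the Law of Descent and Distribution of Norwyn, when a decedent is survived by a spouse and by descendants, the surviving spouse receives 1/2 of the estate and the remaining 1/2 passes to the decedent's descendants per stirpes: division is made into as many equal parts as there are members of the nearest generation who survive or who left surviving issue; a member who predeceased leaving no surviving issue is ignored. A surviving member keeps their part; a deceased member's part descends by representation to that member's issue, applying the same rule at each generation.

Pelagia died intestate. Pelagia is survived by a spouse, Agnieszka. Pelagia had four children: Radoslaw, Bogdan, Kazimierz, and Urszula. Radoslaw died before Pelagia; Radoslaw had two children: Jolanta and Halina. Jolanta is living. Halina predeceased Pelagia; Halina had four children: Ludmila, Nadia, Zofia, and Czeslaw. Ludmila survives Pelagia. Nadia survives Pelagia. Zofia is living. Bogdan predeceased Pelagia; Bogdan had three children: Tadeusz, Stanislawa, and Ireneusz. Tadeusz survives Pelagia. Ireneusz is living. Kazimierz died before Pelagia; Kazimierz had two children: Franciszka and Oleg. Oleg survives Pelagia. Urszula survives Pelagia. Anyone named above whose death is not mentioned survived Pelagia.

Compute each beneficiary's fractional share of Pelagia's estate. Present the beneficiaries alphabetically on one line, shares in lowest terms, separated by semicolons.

Agnieszka 1/2; Czeslaw 1/64; Franciszka 1/16; Ireneusz 1/24; Jolanta 1/16; Ludmila 1/64; Nadia 1/64; Oleg 1/16; Stanislawa 1/24; Tadeusz 1/24; Urszula 1/8; Zofia 1/64

Agnieszka, as surviving spouse, takes 1/2.
The remaining 1/2 passes to Pelagia's descendants per stirpes.
The 1/2 is divided into 4 equal shares of 1/8 among Radoslaw, Bogdan, Kazimierz, Urszula.
Radoslaw predeceased; the 1/8 allotted to Radoslaw's branch passes to Radoslaw's issue by representation.
The 1/8 is divided into 2 equal shares of 1/16 among Jolanta, Halina.
Jolanta is living and takes 1/16.
Halina predeceased; the 1/16 allotted to Halina's branch passes to Halina's issue by representation.
The 1/16 is divided into 4 equal shares of 1/64 among Ludmila, Nadia, Zofia, Czeslaw.
Ludmila is living and takes 1/64.
Nadia is living and takes 1/64.
Zofia is living and takes 1/64.
Czeslaw is living and takes 1/64.
Bogdan predeceased; the 1/8 allotted to Bogdan's branch passes to Bogdan's issue by representation.
The 1/8 is divided into 3 equal shares of 1/24 among Tadeusz, Stanislawa, Ireneusz.
Tadeusz is living and takes 1/24.
Stanislawa is living and takes 1/24.
Ireneusz is living and takes 1/24.
Kazimierz predeceased; the 1/8 allotted to Kazimierz's branch passes to Kazimierz's issue by representation.
The 1/8 is divided into 2 equal shares of 1/16 among Franciszka, Oleg.
Franciszka is living and takes 1/16.
Oleg is living and takes 1/16.
Urszula is living and takes 1/8.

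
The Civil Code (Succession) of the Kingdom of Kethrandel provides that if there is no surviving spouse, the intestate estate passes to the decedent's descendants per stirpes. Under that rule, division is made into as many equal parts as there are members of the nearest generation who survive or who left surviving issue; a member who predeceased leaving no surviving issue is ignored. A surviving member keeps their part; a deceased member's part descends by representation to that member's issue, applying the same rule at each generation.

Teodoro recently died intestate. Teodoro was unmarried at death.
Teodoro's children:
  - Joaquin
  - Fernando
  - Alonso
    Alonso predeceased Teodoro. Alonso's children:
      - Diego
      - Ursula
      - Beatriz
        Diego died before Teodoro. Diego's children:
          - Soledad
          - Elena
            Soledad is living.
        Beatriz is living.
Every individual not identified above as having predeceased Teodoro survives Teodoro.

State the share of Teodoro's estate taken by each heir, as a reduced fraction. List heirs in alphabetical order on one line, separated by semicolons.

There is no surviving spouse, so the entire estate passes to Teodoro's descendants per stirpes.
The estate is divided into 3 equal shares of 1/3 among Joaquin, Fernando, Alonso.
Joaquin is living and takes 1/3.
Fernando is living and takes 1/3.
Alonso predeceased; the 1/3 allotted to Alonso's branch passes to Alonso's issue by representation.
The 1/3 is divided into 3 equal shares of 1/9 among Diego, Ursula, Beatriz.
Diego predeceased; the 1/9 allotted to Diego's branch passes to Diego's issue by representation.
The 1/9 is divided into 2 equal shares of 1/18 among Soledad, Elena.
Soledad is living and takes 1/18.
Elena is living and takes 1/18.
Ursula is living and takes 1/9.
Beatriz is living and takes 1/9.

Beatriz 1/9; Elena 1/18; Fernando 1/3; Joaquin 1/3; Soledad 1/18; Ursula 1/9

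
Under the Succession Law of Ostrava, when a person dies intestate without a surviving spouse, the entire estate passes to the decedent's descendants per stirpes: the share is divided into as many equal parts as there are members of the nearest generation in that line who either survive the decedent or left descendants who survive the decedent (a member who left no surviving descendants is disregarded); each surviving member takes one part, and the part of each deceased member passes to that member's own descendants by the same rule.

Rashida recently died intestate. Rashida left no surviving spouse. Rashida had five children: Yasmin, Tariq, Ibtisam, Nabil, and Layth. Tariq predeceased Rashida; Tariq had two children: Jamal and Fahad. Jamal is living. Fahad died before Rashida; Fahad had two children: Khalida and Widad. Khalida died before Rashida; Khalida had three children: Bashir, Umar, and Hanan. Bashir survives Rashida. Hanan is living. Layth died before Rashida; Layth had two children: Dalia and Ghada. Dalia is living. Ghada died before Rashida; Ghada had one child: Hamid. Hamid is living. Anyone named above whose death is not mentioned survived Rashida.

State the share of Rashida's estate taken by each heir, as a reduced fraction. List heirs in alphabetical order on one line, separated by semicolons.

Bashir 1/60; Dalia 1/10; Hamid 1/10; Hanan 1/60; Ibtisam 1/5; Jamal 1/10; Nabil 1/5; Umar 1/60; Widad 1/20; Yasmin 1/5

There is no surviving spouse, so the entire estate passes to Rashida's descendants per stirpes.
The estate is divided into 5 equal shares of 1/5 among Yasmin, Tariq, Ibtisam, Nabil, Layth.
Yasmin is living and takes 1/5.
Tariq predeceased; the 1/5 allotted to Tariq's branch passes to Tariq's issue by representation.
The 1/5 is divided into 2 equal shares of 1/10 among Jamal, Fahad.
Jamal is living and takes 1/10.
Fahad predeceased; the 1/10 allotted to Fahad's branch passes to Fahad's issue by representation.
The 1/10 is divided into 2 equal shares of 1/20 among Khalida, Widad.
Khalida predeceased; the 1/20 allotted to Khalida's branch passes to Khalida's issue by representation.
The 1/20 is divided into 3 equal shares of 1/60 among Bashir, Umar, Hanan.
Bashir is living and takes 1/60.
Umar is living and takes 1/60.
Hanan is living and takes 1/60.
Widad is living and takes 1/20.
Ibtisam is living and takes 1/5.
Nabil is living and takes 1/5.
Layth predeceased; the 1/5 allotted to Layth's branch passes to Layth's issue by representation.
The 1/5 is divided into 2 equal shares of 1/10 among Dalia, Ghada.
Dalia is living and takes 1/10.
Ghada predeceased; the 1/10 allotted to Ghada's branch passes to Ghada's issue by representation.
Hamid is the sole taker at this level and receives the full 1/10.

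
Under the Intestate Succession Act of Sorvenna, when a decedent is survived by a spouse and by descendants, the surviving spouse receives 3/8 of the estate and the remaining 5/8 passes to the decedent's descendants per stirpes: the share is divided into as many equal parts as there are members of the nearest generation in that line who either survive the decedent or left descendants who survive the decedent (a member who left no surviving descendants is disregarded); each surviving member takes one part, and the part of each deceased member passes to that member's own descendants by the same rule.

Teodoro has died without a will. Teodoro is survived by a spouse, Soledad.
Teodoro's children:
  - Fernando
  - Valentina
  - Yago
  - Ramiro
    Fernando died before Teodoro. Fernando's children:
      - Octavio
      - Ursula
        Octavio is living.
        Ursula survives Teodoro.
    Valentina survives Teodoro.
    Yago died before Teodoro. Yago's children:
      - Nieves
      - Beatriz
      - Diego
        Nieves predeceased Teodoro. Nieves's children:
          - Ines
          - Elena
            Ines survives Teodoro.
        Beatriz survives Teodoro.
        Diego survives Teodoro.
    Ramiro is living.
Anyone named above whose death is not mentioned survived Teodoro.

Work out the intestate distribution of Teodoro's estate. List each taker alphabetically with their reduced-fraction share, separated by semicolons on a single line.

Soledad, as surviving spouse, takes 3/8.
The remaining 5/8 passes to Teodoro's descendants per stirpes.
The 5/8 is divided into 4 equal shares of 5/32 among Fernando, Valentina, Yago, Ramiro.
Fernando predeceased; the 5/32 allotted to Fernando's branch passes to Fernando's issue by representation.
The 5/32 is divided into 2 equal shares of 5/64 among Octavio, Ursula.
Octavio is living and takes 5/64.
Ursula is living and takes 5/64.
Valentina is living and takes 5/32.
Yago predeceased; the 5/32 allotted to Yago's branch passes to Yago's issue by representation.
The 5/32 is divided into 3 equal shares of 5/96 among Nieves, Beatriz, Diego.
Nieves predeceased; the 5/96 allotted to Nieves's branch passes to Nieves's issue by representation.
The 5/96 is divided into 2 equal shares of 5/192 among Ines, Elena.
Ines is living and takes 5/192.
Elena is living and takes 5/192.
Beatriz is living and takes 5/96.
Diego is living and takes 5/96.
Ramiro is living and takes 5/32.

Beatriz 5/96; Diego 5/96; Elena 5/192; Ines 5/192; Octavio 5/64; Ramiro 5/32; Soledad 3/8; Ursula 5/64; Valentina 5/32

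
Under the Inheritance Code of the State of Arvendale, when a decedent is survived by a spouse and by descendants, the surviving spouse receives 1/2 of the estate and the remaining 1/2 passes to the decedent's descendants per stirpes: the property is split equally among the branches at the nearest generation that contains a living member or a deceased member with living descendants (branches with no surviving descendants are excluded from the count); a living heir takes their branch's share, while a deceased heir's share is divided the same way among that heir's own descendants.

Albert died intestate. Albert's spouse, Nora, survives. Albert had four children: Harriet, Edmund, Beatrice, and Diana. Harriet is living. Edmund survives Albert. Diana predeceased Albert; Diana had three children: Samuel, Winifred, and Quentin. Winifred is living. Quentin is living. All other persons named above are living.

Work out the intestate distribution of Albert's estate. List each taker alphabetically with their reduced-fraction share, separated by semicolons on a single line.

Nora, as surviving spouse, takes 1/2.
The remaining 1/2 passes to Albert's descendants per stirpes.
The 1/2 is divided into 4 equal shares of 1/8 among Harriet, Edmund, Beatrice, Diana.
Harriet is living and takes 1/8.
Edmund is living and takes 1/8.
Beatrice is living and takes 1/8.
Diana predeceased; the 1/8 allotted to Diana's branch passes to Diana's issue by representation.
The 1/8 is divided into 3 equal shares of 1/24 among Samuel, Winifred, Quentin.
Samuel is living and takes 1/24.
Winifred is living and takes 1/24.
Quentin is living and takes 1/24.

Beatrice 1/8; Edmund 1/8; Harriet 1/8; Nora 1/2; Quentin 1/24; Samuel 1/24; Winifred 1/24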